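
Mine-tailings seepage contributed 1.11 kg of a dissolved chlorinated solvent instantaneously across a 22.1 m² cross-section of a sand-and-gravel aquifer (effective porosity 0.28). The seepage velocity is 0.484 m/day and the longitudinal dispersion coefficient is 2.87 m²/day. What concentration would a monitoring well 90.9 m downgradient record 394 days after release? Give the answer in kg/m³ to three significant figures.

For an instantaneous plane source, C(x,t) = M/(n_e·A·√(4πDt)) · exp(−(x−vt)²/(4Dt)), with n_e·A the pore (flow) area.
Plume center vt = 0.484 × 394 = 190.696 m, so the well at 90.9 m is 99.796 m upgradient of the peak.
√(4πDt) = 119.2 m, giving peak height M/(n_e·A·√(4πDt)) = 1.11/(0.28 × 22.1 × 119.2) = 0.001505 kg/m³.
(x−vt)²/(4Dt) = (-99.796)²/(4 × 2.87 × 394) = 2.202; exp(−2.202) = 0.1106.
C = 0.001505 × 0.1106 = 0.000166 kg/m³.

0.000166 kg/m³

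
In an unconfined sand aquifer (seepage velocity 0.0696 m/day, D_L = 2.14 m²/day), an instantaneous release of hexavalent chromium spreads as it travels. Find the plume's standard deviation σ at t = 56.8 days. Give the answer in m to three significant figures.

Dispersive spreading gives a Gaussian with σ² = 2Dt; advection only shifts the center.
σ = √(2 × 2.14 × 56.8) = 15.6 m.

15.6 m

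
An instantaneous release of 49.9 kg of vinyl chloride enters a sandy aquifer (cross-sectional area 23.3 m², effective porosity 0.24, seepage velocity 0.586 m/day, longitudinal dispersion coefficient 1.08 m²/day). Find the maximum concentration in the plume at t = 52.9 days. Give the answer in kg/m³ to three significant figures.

The peak of an instantaneous 1D plume sits at x = vt; there the Gaussian factor is 1 and C_max = M/(n_e·A·√(4πDt)), where n_e·A is the pore area the mass is dissolved in.
√(4πDt) = √(4π × 1.08 × 52.9) = 26.79 m, so C_max = 49.9/(0.24 × 23.3 × 26.79) = 0.333 kg/m³.

0.333 kg/m³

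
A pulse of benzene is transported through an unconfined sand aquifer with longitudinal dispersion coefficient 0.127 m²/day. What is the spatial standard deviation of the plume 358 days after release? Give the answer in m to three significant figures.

Dispersive spreading gives a Gaussian with σ² = 2Dt; advection only shifts the center.
σ = √(2 × 0.127 × 358) = 9.54 m.

9.54 m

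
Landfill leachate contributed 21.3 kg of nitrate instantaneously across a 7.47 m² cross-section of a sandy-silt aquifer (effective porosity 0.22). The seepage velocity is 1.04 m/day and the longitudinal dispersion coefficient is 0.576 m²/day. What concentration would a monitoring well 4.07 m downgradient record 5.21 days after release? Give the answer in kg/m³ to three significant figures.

1.81 kg/m³

For an instantaneous plane source, C(x,t) = M/(n_e·A·√(4πDt)) · exp(−(x−vt)²/(4Dt)), with n_e·A the pore (flow) area.
Plume center vt = 1.04 × 5.21 = 5.4184 m, so the well at 4.07 m is 1.3484 m upgradient of the peak.
√(4πDt) = 6.141 m, giving peak height M/(n_e·A·√(4πDt)) = 21.3/(0.22 × 7.47 × 6.141) = 2.111 kg/m³.
(x−vt)²/(4Dt) = (-1.3484)²/(4 × 0.576 × 5.21) = 0.1515; exp(−0.1515) = 0.8594.
C = 2.111 × 0.8594 = 1.81 kg/m³.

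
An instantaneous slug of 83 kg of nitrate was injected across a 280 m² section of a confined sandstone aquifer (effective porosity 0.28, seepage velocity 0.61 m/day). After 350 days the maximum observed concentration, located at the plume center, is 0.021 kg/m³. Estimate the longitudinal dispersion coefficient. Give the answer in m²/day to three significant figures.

0.578 m²/day

At the plume center C_max = M/(n_e·A·√(4πDt)), so D = M²/(4πt·(n_e·A·C_max)²).
n_e·A·C_max = 0.28 × 280 × 0.021 = 1.646 kg/m.
D = 83²/(4π × 350 × 1.646²) = 0.578 m²/day.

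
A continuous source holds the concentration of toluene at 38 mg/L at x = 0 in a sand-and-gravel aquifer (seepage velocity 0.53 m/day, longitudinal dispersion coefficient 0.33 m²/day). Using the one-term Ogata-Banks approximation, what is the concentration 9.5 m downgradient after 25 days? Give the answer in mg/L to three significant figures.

31.2 mg/L

For a continuous step input, C/C₀ ≈ ½·erfc((x−vt)/(2√(Dt))).
vt = 0.53 × 25 = 13.25 m and 2√(Dt) = 2√(0.33 × 25) = 5.745 m.
Argument (x−vt)/(2√(Dt)) = (9.5 − 13.25)/5.745 = -0.6527; ½·erfc(-0.6527) = 0.8220.
C = 38 × 0.8220 = 31.2 mg/L.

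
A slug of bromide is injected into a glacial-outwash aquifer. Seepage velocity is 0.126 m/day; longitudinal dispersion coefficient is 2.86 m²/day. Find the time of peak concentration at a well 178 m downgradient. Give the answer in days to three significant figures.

For the 1D instantaneous-source solution, setting ∂C/∂t = 0 at fixed x gives v²t² + 2Dt − x² = 0, so t = (√(D² + v²x²) − D)/v².
√(D² + v²x²) = √(2.86² + 0.126² × 178²) = 22.61; v² = 0.015876.
t = (22.61 − 2.86)/0.015876 = 1240 days (vs. the pure-advection estimate x/v = 1410 d).

1240 days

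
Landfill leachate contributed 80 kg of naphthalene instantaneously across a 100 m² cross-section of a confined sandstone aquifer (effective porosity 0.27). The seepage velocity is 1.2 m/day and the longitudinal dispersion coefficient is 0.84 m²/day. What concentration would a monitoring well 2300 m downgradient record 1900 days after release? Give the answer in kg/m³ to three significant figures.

0.0197 kg/m³

For an instantaneous plane source, C(x,t) = M/(n_e·A·√(4πDt)) · exp(−(x−vt)²/(4Dt)), with n_e·A the pore (flow) area.
Plume center vt = 1.2 × 1900 = 2280 m, so the well at 2300 m is 20 m downgradient of the peak.
√(4πDt) = 141.6 m, giving peak height M/(n_e·A·√(4πDt)) = 80/(0.27 × 100 × 141.6) = 0.02092 kg/m³.
(x−vt)²/(4Dt) = (20)²/(4 × 0.84 × 1900) = 0.06266; exp(−0.06266) = 0.9393.
C = 0.02092 × 0.9393 = 0.0197 kg/m³.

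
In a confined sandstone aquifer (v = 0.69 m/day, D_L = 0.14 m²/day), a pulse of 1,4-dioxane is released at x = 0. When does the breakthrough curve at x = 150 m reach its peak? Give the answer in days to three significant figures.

217 days

For the 1D instantaneous-source solution, setting ∂C/∂t = 0 at fixed x gives v²t² + 2Dt − x² = 0, so t = (√(D² + v²x²) − D)/v².
√(D² + v²x²) = √(0.14² + 0.69² × 150²) = 103.5; v² = 0.4761.
t = (103.5 − 0.14)/0.4761 = 217 days (vs. the pure-advection estimate x/v = 217 d).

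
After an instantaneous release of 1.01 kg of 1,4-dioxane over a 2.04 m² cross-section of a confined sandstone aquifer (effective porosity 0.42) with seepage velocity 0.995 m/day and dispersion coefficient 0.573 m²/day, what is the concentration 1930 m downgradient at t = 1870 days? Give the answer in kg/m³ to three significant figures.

0.00331 kg/m³

For an instantaneous plane source, C(x,t) = M/(n_e·A·√(4πDt)) · exp(−(x−vt)²/(4Dt)), with n_e·A the pore (flow) area.
Plume center vt = 0.995 × 1870 = 1860.65 m, so the well at 1930 m is 69.35 m downgradient of the peak.
√(4πDt) = 116.0 m, giving peak height M/(n_e·A·√(4πDt)) = 1.01/(0.42 × 2.04 × 116.0) = 0.01016 kg/m³.
(x−vt)²/(4Dt) = (69.35)²/(4 × 0.573 × 1870) = 1.122; exp(−1.122) = 0.3256.
C = 0.01016 × 0.3256 = 0.00331 kg/m³.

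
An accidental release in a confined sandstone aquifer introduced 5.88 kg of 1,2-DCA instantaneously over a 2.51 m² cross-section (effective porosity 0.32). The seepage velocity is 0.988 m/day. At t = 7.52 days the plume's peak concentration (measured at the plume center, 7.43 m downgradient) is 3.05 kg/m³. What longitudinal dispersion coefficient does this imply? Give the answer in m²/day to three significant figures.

At the plume center C_max = M/(n_e·A·√(4πDt)), so D = M²/(4πt·(n_e·A·C_max)²).
n_e·A·C_max = 0.32 × 2.51 × 3.05 = 2.450 kg/m.
D = 5.88²/(4π × 7.52 × 2.450²) = 0.0610 m²/day.

0.0610 m²/day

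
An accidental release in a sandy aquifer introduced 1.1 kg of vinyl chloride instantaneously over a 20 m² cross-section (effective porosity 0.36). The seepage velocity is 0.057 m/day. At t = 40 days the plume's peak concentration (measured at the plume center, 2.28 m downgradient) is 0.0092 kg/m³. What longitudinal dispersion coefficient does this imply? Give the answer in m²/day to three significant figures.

At the plume center C_max = M/(n_e·A·√(4πDt)), so D = M²/(4πt·(n_e·A·C_max)²).
n_e·A·C_max = 0.36 × 20 × 0.0092 = 0.06624 kg/m.
D = 1.1²/(4π × 40 × 0.06624²) = 0.549 m²/day.

0.549 m²/day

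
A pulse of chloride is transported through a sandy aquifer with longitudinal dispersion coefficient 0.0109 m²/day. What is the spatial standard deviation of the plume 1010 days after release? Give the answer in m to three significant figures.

4.69 m

Dispersive spreading gives a Gaussian with σ² = 2Dt; advection only shifts the center.
σ = √(2 × 0.0109 × 1010) = 4.69 m.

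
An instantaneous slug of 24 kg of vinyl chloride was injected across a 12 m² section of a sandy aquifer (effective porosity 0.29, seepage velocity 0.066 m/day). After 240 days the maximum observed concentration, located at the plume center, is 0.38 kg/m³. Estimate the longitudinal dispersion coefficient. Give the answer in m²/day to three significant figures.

0.109 m²/day

At the plume center C_max = M/(n_e·A·√(4πDt)), so D = M²/(4πt·(n_e·A·C_max)²).
n_e·A·C_max = 0.29 × 12 × 0.38 = 1.322 kg/m.
D = 24²/(4π × 240 × 1.322²) = 0.109 m²/day.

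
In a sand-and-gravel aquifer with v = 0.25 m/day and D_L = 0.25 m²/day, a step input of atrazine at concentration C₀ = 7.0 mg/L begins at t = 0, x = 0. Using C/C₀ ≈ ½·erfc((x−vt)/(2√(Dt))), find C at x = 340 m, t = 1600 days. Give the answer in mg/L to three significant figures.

6.88 mg/L

For a continuous step input, C/C₀ ≈ ½·erfc((x−vt)/(2√(Dt))).
vt = 0.25 × 1600 = 400 m and 2√(Dt) = 2√(0.25 × 1600) = 40.00 m.
Argument (x−vt)/(2√(Dt)) = (340 − 400)/40.00 = -1.500; ½·erfc(-1.500) = 0.9831.
C = 7.0 × 0.9831 = 6.88 mg/L.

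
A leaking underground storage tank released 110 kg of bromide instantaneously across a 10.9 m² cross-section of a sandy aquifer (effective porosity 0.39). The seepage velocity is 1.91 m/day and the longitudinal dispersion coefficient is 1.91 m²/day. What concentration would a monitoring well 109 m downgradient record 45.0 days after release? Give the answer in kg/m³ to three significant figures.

0.168 kg/m³

For an instantaneous plane source, C(x,t) = M/(n_e·A·√(4πDt)) · exp(−(x−vt)²/(4Dt)), with n_e·A the pore (flow) area.
Plume center vt = 1.91 × 45.0 = 85.95 m, so the well at 109 m is 23.05 m downgradient of the peak.
√(4πDt) = 32.86 m, giving peak height M/(n_e·A·√(4πDt)) = 110/(0.39 × 10.9 × 32.86) = 0.7875 kg/m³.
(x−vt)²/(4Dt) = (23.05)²/(4 × 1.91 × 45.0) = 1.545; exp(−1.545) = 0.2133.
C = 0.7875 × 0.2133 = 0.168 kg/m³.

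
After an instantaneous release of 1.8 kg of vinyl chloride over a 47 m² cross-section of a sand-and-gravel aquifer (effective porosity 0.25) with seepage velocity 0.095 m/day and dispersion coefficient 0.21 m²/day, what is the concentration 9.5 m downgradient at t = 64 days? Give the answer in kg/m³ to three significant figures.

For an instantaneous plane source, C(x,t) = M/(n_e·A·√(4πDt)) · exp(−(x−vt)²/(4Dt)), with n_e·A the pore (flow) area.
Plume center vt = 0.095 × 64 = 6.08 m, so the well at 9.5 m is 3.42 m downgradient of the peak.
√(4πDt) = 13.00 m, giving peak height M/(n_e·A·√(4πDt)) = 1.8/(0.25 × 47 × 13.00) = 0.01178 kg/m³.
(x−vt)²/(4Dt) = (3.42)²/(4 × 0.21 × 64) = 0.2176; exp(−0.2176) = 0.8044.
C = 0.01178 × 0.8044 = 0.00948 kg/m³.

0.00948 kg/m³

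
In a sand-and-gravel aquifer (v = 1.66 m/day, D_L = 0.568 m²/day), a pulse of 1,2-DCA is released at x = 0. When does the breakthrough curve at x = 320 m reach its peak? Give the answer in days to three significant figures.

For the 1D instantaneous-source solution, setting ∂C/∂t = 0 at fixed x gives v²t² + 2Dt − x² = 0, so t = (√(D² + v²x²) − D)/v².
√(D² + v²x²) = √(0.568² + 1.66² × 320²) = 531.2; v² = 2.7556.
t = (531.2 − 0.568)/2.7556 = 193 days (vs. the pure-advection estimate x/v = 193 d).

193 days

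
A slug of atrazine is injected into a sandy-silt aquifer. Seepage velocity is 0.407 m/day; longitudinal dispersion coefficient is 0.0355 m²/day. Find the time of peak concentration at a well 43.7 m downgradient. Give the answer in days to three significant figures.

For the 1D instantaneous-source solution, setting ∂C/∂t = 0 at fixed x gives v²t² + 2Dt − x² = 0, so t = (√(D² + v²x²) − D)/v².
√(D² + v²x²) = √(0.0355² + 0.407² × 43.7²) = 17.79; v² = 0.165649.
t = (17.79 − 0.0355)/0.165649 = 107 days (vs. the pure-advection estimate x/v = 107 d).

107 days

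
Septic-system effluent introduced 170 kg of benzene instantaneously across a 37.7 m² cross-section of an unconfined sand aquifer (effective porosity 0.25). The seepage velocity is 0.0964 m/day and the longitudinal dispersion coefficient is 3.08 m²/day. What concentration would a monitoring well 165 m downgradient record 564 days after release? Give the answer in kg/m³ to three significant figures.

0.0210 kg/m³

For an instantaneous plane source, C(x,t) = M/(n_e·A·√(4πDt)) · exp(−(x−vt)²/(4Dt)), with n_e·A the pore (flow) area.
Plume center vt = 0.0964 × 564 = 54.3696 m, so the well at 165 m is 110.6304 m downgradient of the peak.
√(4πDt) = 147.7 m, giving peak height M/(n_e·A·√(4πDt)) = 170/(0.25 × 37.7 × 147.7) = 0.1221 kg/m³.
(x−vt)²/(4Dt) = (110.6304)²/(4 × 3.08 × 564) = 1.761; exp(−1.761) = 0.1719.
C = 0.1221 × 0.1719 = 0.0210 kg/m³.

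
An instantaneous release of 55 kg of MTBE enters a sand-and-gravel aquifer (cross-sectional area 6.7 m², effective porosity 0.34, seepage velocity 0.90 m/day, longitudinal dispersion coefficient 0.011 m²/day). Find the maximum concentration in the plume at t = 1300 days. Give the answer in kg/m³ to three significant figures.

The peak of an instantaneous 1D plume sits at x = vt; there the Gaussian factor is 1 and C_max = M/(n_e·A·√(4πDt)), where n_e·A is the pore area the mass is dissolved in.
√(4πDt) = √(4π × 0.011 × 1300) = 13.41 m, so C_max = 55/(0.34 × 6.7 × 13.41) = 1.80 kg/m³.

1.80 kg/m³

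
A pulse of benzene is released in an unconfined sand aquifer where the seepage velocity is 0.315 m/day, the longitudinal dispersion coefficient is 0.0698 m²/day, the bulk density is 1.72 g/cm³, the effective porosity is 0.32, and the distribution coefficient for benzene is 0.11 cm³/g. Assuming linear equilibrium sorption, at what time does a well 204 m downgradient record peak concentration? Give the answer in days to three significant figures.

1030 days

Retardation factor R = 1 + ρ_b·K_d/n = 1 + 1.72 × 0.11/0.32 = 1.591.
Sorption retards both mechanisms: v_R = v/R = 0.1980 m/day, D_R = D/R = 0.04387 m²/day.
Peak time from v_R²t² + 2D_R t − x² = 0: t = (√(D_R² + v_R²x²) − D_R)/v_R².
√(D_R² + v_R²x²) = √(0.04387² + 0.1980² × 204²) = 40.39; v_R² = 0.03920.
t = (40.39 − 0.04387)/0.03920 = 1030 days.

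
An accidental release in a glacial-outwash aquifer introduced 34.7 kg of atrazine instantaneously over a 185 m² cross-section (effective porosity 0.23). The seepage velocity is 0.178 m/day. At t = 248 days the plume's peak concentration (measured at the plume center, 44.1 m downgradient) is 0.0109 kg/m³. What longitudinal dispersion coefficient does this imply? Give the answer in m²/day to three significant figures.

1.80 m²/day

At the plume center C_max = M/(n_e·A·√(4πDt)), so D = M²/(4πt·(n_e·A·C_max)²).
n_e·A·C_max = 0.23 × 185 × 0.0109 = 0.4638 kg/m.
D = 34.7²/(4π × 248 × 0.4638²) = 1.80 m²/day.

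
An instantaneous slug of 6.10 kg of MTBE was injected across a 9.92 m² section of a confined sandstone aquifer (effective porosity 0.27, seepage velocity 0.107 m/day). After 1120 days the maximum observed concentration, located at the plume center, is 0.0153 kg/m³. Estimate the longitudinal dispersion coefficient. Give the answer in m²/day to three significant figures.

At the plume center C_max = M/(n_e·A·√(4πDt)), so D = M²/(4πt·(n_e·A·C_max)²).
n_e·A·C_max = 0.27 × 9.92 × 0.0153 = 0.04098 kg/m.
D = 6.10²/(4π × 1120 × 0.04098²) = 1.57 m²/day.

1.57 m²/day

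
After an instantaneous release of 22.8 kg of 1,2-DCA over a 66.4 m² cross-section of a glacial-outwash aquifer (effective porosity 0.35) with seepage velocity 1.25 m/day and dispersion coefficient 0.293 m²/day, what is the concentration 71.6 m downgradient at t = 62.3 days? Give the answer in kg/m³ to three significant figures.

For an instantaneous plane source, C(x,t) = M/(n_e·A·√(4πDt)) · exp(−(x−vt)²/(4Dt)), with n_e·A the pore (flow) area.
Plume center vt = 1.25 × 62.3 = 77.875 m, so the well at 71.6 m is 6.275 m upgradient of the peak.
√(4πDt) = 15.15 m, giving peak height M/(n_e·A·√(4πDt)) = 22.8/(0.35 × 66.4 × 15.15) = 0.06476 kg/m³.
(x−vt)²/(4Dt) = (-6.275)²/(4 × 0.293 × 62.3) = 0.5393; exp(−0.5393) = 0.5832.
C = 0.06476 × 0.5832 = 0.0378 kg/m³.

0.0378 kg/m³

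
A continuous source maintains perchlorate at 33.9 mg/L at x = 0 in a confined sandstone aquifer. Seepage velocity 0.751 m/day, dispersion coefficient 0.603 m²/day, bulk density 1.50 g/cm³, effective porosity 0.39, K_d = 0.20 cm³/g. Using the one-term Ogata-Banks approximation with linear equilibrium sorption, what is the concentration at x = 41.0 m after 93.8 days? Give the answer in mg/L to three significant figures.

15.0 mg/L

Retardation factor R = 1 + ρ_b·K_d/n = 1 + 1.50 × 0.20/0.39 = 1.769.
Sorption retards both mechanisms: v_R = v/R = 0.4245 m/day, D_R = D/R = 0.3409 m²/day.
v_R·t = 0.4245 × 93.8 = 39.8181 m; 2√(D_R t) = 11.31 m; argument = (41.0 − 39.8181)/11.31 = 0.1045.
C = C₀ × ½·erfc(0.1045) = 33.9 × 0.4413 = 15.0 mg/L.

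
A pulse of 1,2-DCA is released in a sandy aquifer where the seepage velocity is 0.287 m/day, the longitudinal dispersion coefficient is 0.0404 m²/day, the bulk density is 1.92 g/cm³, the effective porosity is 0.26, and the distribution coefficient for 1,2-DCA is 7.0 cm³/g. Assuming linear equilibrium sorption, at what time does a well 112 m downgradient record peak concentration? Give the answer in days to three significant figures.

Retardation factor R = 1 + ρ_b·K_d/n = 1 + 1.92 × 7.0/0.26 = 52.69.
Sorption retards both mechanisms: v_R = v/R = 0.005447 m/day, D_R = D/R = 0.0007667 m²/day.
Peak time from v_R²t² + 2D_R t − x² = 0: t = (√(D_R² + v_R²x²) − D_R)/v_R².
√(D_R² + v_R²x²) = √(0.0007667² + 0.005447² × 112²) = 0.6101; v_R² = 2.967e-05.
t = (0.6101 − 0.0007667)/2.967e-05 = 20500 days.

20500 days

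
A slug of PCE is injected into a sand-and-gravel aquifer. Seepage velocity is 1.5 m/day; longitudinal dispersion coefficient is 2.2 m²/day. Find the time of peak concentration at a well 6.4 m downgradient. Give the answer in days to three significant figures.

For the 1D instantaneous-source solution, setting ∂C/∂t = 0 at fixed x gives v²t² + 2Dt − x² = 0, so t = (√(D² + v²x²) − D)/v².
√(D² + v²x²) = √(2.2² + 1.5² × 6.4²) = 9.849; v² = 2.25.
t = (9.849 − 2.2)/2.25 = 3.40 days (vs. the pure-advection estimate x/v = 4.27 d).

3.40 days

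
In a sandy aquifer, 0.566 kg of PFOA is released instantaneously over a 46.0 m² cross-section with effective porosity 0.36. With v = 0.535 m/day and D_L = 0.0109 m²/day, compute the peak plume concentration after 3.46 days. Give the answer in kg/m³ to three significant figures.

The peak of an instantaneous 1D plume sits at x = vt; there the Gaussian factor is 1 and C_max = M/(n_e·A·√(4πDt)), where n_e·A is the pore area the mass is dissolved in.
√(4πDt) = √(4π × 0.0109 × 3.46) = 0.6884 m, so C_max = 0.566/(0.36 × 46.0 × 0.6884) = 0.0496 kg/m³.

0.0496 kg/m³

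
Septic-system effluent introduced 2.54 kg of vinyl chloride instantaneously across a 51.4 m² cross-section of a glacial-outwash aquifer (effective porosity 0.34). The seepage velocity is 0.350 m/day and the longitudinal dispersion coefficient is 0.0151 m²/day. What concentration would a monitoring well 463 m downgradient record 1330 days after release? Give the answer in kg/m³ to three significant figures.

0.00846 kg/m³

For an instantaneous plane source, C(x,t) = M/(n_e·A·√(4πDt)) · exp(−(x−vt)²/(4Dt)), with n_e·A the pore (flow) area.
Plume center vt = 0.350 × 1330 = 465.5 m, so the well at 463 m is 2.5 m upgradient of the peak.
√(4πDt) = 15.89 m, giving peak height M/(n_e·A·√(4πDt)) = 2.54/(0.34 × 51.4 × 15.89) = 0.009147 kg/m³.
(x−vt)²/(4Dt) = (-2.5)²/(4 × 0.0151 × 1330) = 0.07780; exp(−0.07780) = 0.9251.
C = 0.009147 × 0.9251 = 0.00846 kg/m³.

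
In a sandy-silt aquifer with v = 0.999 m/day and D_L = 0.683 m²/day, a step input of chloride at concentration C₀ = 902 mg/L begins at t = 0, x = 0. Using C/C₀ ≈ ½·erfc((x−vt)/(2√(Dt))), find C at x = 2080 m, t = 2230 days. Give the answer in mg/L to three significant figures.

For a continuous step input, C/C₀ ≈ ½·erfc((x−vt)/(2√(Dt))).
vt = 0.999 × 2230 = 2227.77 m and 2√(Dt) = 2√(0.683 × 2230) = 78.05 m.
Argument (x−vt)/(2√(Dt)) = (2080 − 2227.77)/78.05 = -1.893; ½·erfc(-1.893) = 0.9963.
C = 902 × 0.9963 = 899 mg/L.

899 mg/L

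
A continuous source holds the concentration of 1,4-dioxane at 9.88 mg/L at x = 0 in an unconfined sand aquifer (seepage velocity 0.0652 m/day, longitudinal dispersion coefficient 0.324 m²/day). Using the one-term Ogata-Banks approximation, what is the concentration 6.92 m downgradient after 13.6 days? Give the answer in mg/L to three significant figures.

0.208 mg/L

For a continuous step input, C/C₀ ≈ ½·erfc((x−vt)/(2√(Dt))).
vt = 0.0652 × 13.6 = 0.88672 m and 2√(Dt) = 2√(0.324 × 13.6) = 4.198 m.
Argument (x−vt)/(2√(Dt)) = (6.92 − 0.88672)/4.198 = 1.437; ½·erfc(1.437) = 0.02107.
C = 9.88 × 0.02107 = 0.208 mg/L.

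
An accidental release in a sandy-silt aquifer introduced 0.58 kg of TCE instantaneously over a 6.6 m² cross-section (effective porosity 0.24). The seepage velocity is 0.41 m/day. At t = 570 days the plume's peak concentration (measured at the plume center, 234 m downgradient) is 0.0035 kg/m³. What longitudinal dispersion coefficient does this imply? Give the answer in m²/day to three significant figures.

1.53 m²/day

At the plume center C_max = M/(n_e·A·√(4πDt)), so D = M²/(4πt·(n_e·A·C_max)²).
n_e·A·C_max = 0.24 × 6.6 × 0.0035 = 0.005544 kg/m.
D = 0.58²/(4π × 570 × 0.005544²) = 1.53 m²/day.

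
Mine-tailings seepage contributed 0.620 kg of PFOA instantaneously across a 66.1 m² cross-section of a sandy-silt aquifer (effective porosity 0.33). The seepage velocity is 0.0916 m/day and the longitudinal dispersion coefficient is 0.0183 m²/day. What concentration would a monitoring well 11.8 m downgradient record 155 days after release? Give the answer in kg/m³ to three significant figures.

0.00287 kg/m³

For an instantaneous plane source, C(x,t) = M/(n_e·A·√(4πDt)) · exp(−(x−vt)²/(4Dt)), with n_e·A the pore (flow) area.
Plume center vt = 0.0916 × 155 = 14.198 m, so the well at 11.8 m is 2.398 m upgradient of the peak.
√(4πDt) = 5.970 m, giving peak height M/(n_e·A·√(4πDt)) = 0.620/(0.33 × 66.1 × 5.970) = 0.004761 kg/m³.
(x−vt)²/(4Dt) = (-2.398)²/(4 × 0.0183 × 155) = 0.5068; exp(−0.5068) = 0.6024.
C = 0.004761 × 0.6024 = 0.00287 kg/m³.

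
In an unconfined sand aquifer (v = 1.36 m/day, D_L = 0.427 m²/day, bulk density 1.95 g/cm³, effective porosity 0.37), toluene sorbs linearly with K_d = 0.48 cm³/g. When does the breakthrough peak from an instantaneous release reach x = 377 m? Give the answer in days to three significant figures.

978 days

Retardation factor R = 1 + ρ_b·K_d/n = 1 + 1.95 × 0.48/0.37 = 3.530.
Sorption retards both mechanisms: v_R = v/R = 0.3853 m/day, D_R = D/R = 0.1210 m²/day.
Peak time from v_R²t² + 2D_R t − x² = 0: t = (√(D_R² + v_R²x²) − D_R)/v_R².
√(D_R² + v_R²x²) = √(0.1210² + 0.3853² × 377²) = 145.3; v_R² = 0.1485.
t = (145.3 − 0.1210)/0.1485 = 978 days.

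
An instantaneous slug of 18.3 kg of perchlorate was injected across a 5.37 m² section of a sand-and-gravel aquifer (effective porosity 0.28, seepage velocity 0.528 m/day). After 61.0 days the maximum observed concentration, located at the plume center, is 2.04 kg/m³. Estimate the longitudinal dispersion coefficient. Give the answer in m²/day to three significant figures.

0.0464 m²/day

At the plume center C_max = M/(n_e·A·√(4πDt)), so D = M²/(4πt·(n_e·A·C_max)²).
n_e·A·C_max = 0.28 × 5.37 × 2.04 = 3.067 kg/m.
D = 18.3²/(4π × 61.0 × 3.067²) = 0.0464 m²/day.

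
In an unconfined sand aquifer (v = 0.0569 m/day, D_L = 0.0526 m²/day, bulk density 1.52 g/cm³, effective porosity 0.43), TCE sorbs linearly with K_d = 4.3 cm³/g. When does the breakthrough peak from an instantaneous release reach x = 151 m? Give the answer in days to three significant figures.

Retardation factor R = 1 + ρ_b·K_d/n = 1 + 1.52 × 4.3/0.43 = 16.20.
Sorption retards both mechanisms: v_R = v/R = 0.003512 m/day, D_R = D/R = 0.003247 m²/day.
Peak time from v_R²t² + 2D_R t − x² = 0: t = (√(D_R² + v_R²x²) − D_R)/v_R².
√(D_R² + v_R²x²) = √(0.003247² + 0.003512² × 151²) = 0.5303; v_R² = 1.233e-05.
t = (0.5303 − 0.003247)/1.233e-05 = 42700 days.

42700 days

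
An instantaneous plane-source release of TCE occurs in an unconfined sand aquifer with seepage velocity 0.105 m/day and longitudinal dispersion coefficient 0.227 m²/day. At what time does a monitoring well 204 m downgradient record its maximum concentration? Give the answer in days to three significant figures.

1920 days

For the 1D instantaneous-source solution, setting ∂C/∂t = 0 at fixed x gives v²t² + 2Dt − x² = 0, so t = (√(D² + v²x²) − D)/v².
√(D² + v²x²) = √(0.227² + 0.105² × 204²) = 21.42; v² = 0.011025.
t = (21.42 − 0.227)/0.011025 = 1920 days (vs. the pure-advection estimate x/v = 1940 d).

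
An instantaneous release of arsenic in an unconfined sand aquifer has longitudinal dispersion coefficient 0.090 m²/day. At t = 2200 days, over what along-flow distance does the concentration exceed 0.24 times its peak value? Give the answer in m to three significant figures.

The plume is Gaussian with σ = √(2Dt) = √(2 × 0.090 × 2200) = 19.90 m.
C/C_peak = exp(−Δx²/(2σ²)) = 0.24 ⇒ Δx = σ·√(−2 ln 0.24) = 19.90 × 1.689 = 33.61 m.
Width = 2Δx = 67.2 m.

67.2 m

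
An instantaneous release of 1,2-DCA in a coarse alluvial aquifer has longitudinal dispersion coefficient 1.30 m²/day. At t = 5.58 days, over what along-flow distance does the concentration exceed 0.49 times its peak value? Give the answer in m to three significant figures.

The plume is Gaussian with σ = √(2Dt) = √(2 × 1.30 × 5.58) = 3.809 m.
C/C_peak = exp(−Δx²/(2σ²)) = 0.49 ⇒ Δx = σ·√(−2 ln 0.49) = 3.809 × 1.194 = 4.548 m.
Width = 2Δx = 9.10 m.

9.10 m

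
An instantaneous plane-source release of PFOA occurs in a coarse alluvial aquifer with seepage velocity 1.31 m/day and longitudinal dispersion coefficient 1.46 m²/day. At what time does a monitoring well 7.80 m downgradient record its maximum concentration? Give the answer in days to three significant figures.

5.16 days

For the 1D instantaneous-source solution, setting ∂C/∂t = 0 at fixed x gives v²t² + 2Dt − x² = 0, so t = (√(D² + v²x²) − D)/v².
√(D² + v²x²) = √(1.46² + 1.31² × 7.80²) = 10.32; v² = 1.7161.
t = (10.32 − 1.46)/1.7161 = 5.16 days (vs. the pure-advection estimate x/v = 5.95 d).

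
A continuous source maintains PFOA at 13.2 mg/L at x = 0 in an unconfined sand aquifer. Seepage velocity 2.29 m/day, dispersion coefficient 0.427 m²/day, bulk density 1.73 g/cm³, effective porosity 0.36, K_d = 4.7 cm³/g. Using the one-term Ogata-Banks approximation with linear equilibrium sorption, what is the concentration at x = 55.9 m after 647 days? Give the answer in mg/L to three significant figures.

12.2 mg/L

Retardation factor R = 1 + ρ_b·K_d/n = 1 + 1.73 × 4.7/0.36 = 23.59.
Sorption retards both mechanisms: v_R = v/R = 0.09708 m/day, D_R = D/R = 0.01810 m²/day.
v_R·t = 0.09708 × 647 = 62.81076 m; 2√(D_R t) = 6.844 m; argument = (55.9 − 62.81076)/6.844 = -1.010.
C = C₀ × ½·erfc(-1.010) = 13.2 × 0.9234 = 12.2 mg/L.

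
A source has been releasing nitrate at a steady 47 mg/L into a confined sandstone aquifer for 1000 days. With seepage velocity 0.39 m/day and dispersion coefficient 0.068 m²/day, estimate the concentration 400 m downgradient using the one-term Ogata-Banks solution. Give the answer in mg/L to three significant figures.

For a continuous step input, C/C₀ ≈ ½·erfc((x−vt)/(2√(Dt))).
vt = 0.39 × 1000 = 390 m and 2√(Dt) = 2√(0.068 × 1000) = 16.49 m.
Argument (x−vt)/(2√(Dt)) = (400 − 390)/16.49 = 0.6064; ½·erfc(0.6064) = 0.1956.
C = 47 × 0.1956 = 9.19 mg/L.

9.19 mg/L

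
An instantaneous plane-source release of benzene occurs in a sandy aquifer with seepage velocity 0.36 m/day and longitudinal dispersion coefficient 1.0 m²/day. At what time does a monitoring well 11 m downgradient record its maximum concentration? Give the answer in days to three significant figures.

For the 1D instantaneous-source solution, setting ∂C/∂t = 0 at fixed x gives v²t² + 2Dt − x² = 0, so t = (√(D² + v²x²) − D)/v².
√(D² + v²x²) = √(1.0² + 0.36² × 11²) = 4.084; v² = 0.1296.
t = (4.084 − 1.0)/0.1296 = 23.8 days (vs. the pure-advection estimate x/v = 30.6 d).

23.8 days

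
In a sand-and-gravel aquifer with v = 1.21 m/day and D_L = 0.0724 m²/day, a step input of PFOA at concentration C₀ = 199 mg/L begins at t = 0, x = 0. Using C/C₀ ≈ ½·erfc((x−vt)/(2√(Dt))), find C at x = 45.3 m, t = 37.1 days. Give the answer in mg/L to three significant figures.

85.6 mg/L

For a continuous step input, C/C₀ ≈ ½·erfc((x−vt)/(2√(Dt))).
vt = 1.21 × 37.1 = 44.891 m and 2√(Dt) = 2√(0.0724 × 37.1) = 3.278 m.
Argument (x−vt)/(2√(Dt)) = (45.3 − 44.891)/3.278 = 0.1248; ½·erfc(0.1248) = 0.4300.
C = 199 × 0.4300 = 85.6 mg/L.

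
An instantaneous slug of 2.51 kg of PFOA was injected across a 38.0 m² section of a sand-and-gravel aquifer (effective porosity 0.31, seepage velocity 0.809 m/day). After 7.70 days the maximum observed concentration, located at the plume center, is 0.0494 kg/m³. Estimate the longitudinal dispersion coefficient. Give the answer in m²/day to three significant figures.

0.192 m²/day

At the plume center C_max = M/(n_e·A·√(4πDt)), so D = M²/(4πt·(n_e·A·C_max)²).
n_e·A·C_max = 0.31 × 38.0 × 0.0494 = 0.5819 kg/m.
D = 2.51²/(4π × 7.70 × 0.5819²) = 0.192 m²/day.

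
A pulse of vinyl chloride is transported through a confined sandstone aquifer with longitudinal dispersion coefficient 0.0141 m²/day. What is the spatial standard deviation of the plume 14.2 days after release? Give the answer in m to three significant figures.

0.633 m

Dispersive spreading gives a Gaussian with σ² = 2Dt; advection only shifts the center.
σ = √(2 × 0.0141 × 14.2) = 0.633 m.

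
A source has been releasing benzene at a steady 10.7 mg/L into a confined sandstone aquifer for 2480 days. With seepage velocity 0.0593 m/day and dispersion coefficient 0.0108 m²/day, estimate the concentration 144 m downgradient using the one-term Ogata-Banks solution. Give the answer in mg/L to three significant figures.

7.09 mg/L

For a continuous step input, C/C₀ ≈ ½·erfc((x−vt)/(2√(Dt))).
vt = 0.0593 × 2480 = 147.064 m and 2√(Dt) = 2√(0.0108 × 2480) = 10.35 m.
Argument (x−vt)/(2√(Dt)) = (144 − 147.064)/10.35 = -0.2960; ½·erfc(-0.2960) = 0.6622.
C = 10.7 × 0.6622 = 7.09 mg/L.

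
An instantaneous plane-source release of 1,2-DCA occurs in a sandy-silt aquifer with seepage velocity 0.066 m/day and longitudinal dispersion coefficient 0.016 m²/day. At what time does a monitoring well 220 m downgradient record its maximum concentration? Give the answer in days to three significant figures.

3330 days

For the 1D instantaneous-source solution, setting ∂C/∂t = 0 at fixed x gives v²t² + 2Dt − x² = 0, so t = (√(D² + v²x²) − D)/v².
√(D² + v²x²) = √(0.016² + 0.066² × 220²) = 14.52; v² = 0.004356.
t = (14.52 − 0.016)/0.004356 = 3330 days (vs. the pure-advection estimate x/v = 3330 d).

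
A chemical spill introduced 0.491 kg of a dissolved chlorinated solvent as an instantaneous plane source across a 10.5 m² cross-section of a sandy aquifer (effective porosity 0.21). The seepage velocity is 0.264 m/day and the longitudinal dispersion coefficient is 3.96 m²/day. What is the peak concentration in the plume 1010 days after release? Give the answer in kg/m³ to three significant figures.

The peak of an instantaneous 1D plume sits at x = vt; there the Gaussian factor is 1 and C_max = M/(n_e·A·√(4πDt)), where n_e·A is the pore area the mass is dissolved in.
√(4πDt) = √(4π × 3.96 × 1010) = 224.2 m, so C_max = 0.491/(0.21 × 10.5 × 224.2) = 0.000993 kg/m³.

0.000993 kg/m³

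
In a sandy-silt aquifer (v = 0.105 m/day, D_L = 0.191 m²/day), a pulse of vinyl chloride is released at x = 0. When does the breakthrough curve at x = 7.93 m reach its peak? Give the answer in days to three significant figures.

For the 1D instantaneous-source solution, setting ∂C/∂t = 0 at fixed x gives v²t² + 2Dt − x² = 0, so t = (√(D² + v²x²) − D)/v².
√(D² + v²x²) = √(0.191² + 0.105² × 7.93²) = 0.8543; v² = 0.011025.
t = (0.8543 − 0.191)/0.011025 = 60.2 days (vs. the pure-advection estimate x/v = 75.5 d).

60.2 days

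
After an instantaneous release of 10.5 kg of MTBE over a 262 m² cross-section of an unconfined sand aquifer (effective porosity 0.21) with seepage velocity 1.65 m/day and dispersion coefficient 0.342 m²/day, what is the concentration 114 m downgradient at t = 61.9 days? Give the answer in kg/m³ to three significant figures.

For an instantaneous plane source, C(x,t) = M/(n_e·A·√(4πDt)) · exp(−(x−vt)²/(4Dt)), with n_e·A the pore (flow) area.
Plume center vt = 1.65 × 61.9 = 102.135 m, so the well at 114 m is 11.865 m downgradient of the peak.
√(4πDt) = 16.31 m, giving peak height M/(n_e·A·√(4πDt)) = 10.5/(0.21 × 262 × 16.31) = 0.01170 kg/m³.
(x−vt)²/(4Dt) = (11.865)²/(4 × 0.342 × 61.9) = 1.662; exp(−1.662) = 0.1898.
C = 0.01170 × 0.1898 = 0.00222 kg/m³.

0.00222 kg/m³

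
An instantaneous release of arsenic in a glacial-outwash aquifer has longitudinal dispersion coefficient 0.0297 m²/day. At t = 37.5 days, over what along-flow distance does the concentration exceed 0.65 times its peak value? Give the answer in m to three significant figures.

2.77 m

The plume is Gaussian with σ = √(2Dt) = √(2 × 0.0297 × 37.5) = 1.492 m.
C/C_peak = exp(−Δx²/(2σ²)) = 0.65 ⇒ Δx = σ·√(−2 ln 0.65) = 1.492 × 0.9282 = 1.385 m.
Width = 2Δx = 2.77 m.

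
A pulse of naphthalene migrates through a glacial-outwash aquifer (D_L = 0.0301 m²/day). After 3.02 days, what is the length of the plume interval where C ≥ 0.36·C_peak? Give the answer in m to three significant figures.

1.22 m

The plume is Gaussian with σ = √(2Dt) = √(2 × 0.0301 × 3.02) = 0.4264 m.
C/C_peak = exp(−Δx²/(2σ²)) = 0.36 ⇒ Δx = σ·√(−2 ln 0.36) = 0.4264 × 1.429 = 0.6093 m.
Width = 2Δx = 1.22 m.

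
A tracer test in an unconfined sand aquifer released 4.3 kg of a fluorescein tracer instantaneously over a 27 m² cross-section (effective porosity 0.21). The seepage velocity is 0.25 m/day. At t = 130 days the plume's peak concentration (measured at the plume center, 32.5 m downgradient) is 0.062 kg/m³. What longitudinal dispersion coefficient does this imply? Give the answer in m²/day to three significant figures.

0.0916 m²/day

At the plume center C_max = M/(n_e·A·√(4πDt)), so D = M²/(4πt·(n_e·A·C_max)²).
n_e·A·C_max = 0.21 × 27 × 0.062 = 0.3515 kg/m.
D = 4.3²/(4π × 130 × 0.3515²) = 0.0916 m²/day.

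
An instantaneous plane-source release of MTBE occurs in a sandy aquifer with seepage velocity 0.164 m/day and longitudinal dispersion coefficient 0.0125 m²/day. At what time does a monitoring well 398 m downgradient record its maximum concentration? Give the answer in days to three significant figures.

2430 days

For the 1D instantaneous-source solution, setting ∂C/∂t = 0 at fixed x gives v²t² + 2Dt − x² = 0, so t = (√(D² + v²x²) − D)/v².
√(D² + v²x²) = √(0.0125² + 0.164² × 398²) = 65.27; v² = 0.026896.
t = (65.27 − 0.0125)/0.026896 = 2430 days (vs. the pure-advection estimate x/v = 2430 d).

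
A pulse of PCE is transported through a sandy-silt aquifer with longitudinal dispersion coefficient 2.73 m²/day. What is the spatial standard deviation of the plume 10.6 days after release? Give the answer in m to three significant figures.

7.61 m

Dispersive spreading gives a Gaussian with σ² = 2Dt; advection only shifts the center.
σ = √(2 × 2.73 × 10.6) = 7.61 m.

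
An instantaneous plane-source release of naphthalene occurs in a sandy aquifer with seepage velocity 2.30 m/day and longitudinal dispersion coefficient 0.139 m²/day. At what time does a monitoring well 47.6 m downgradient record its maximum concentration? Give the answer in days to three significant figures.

For the 1D instantaneous-source solution, setting ∂C/∂t = 0 at fixed x gives v²t² + 2Dt − x² = 0, so t = (√(D² + v²x²) − D)/v².
√(D² + v²x²) = √(0.139² + 2.30² × 47.6²) = 109.5; v² = 5.29.
t = (109.5 − 0.139)/5.29 = 20.7 days (vs. the pure-advection estimate x/v = 20.7 d).

20.7 days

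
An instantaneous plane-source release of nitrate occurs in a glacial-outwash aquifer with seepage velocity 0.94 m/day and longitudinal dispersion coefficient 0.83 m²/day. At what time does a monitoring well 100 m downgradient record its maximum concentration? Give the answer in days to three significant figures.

For the 1D instantaneous-source solution, setting ∂C/∂t = 0 at fixed x gives v²t² + 2Dt − x² = 0, so t = (√(D² + v²x²) − D)/v².
√(D² + v²x²) = √(0.83² + 0.94² × 100²) = 94.00; v² = 0.8836.
t = (94.00 − 0.83)/0.8836 = 105 days (vs. the pure-advection estimate x/v = 106 d).

105 days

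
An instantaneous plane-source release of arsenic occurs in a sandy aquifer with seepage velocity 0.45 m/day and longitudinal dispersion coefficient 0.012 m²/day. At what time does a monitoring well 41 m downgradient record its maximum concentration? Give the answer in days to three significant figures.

For the 1D instantaneous-source solution, setting ∂C/∂t = 0 at fixed x gives v²t² + 2Dt − x² = 0, so t = (√(D² + v²x²) − D)/v².
√(D² + v²x²) = √(0.012² + 0.45² × 41²) = 18.45; v² = 0.2025.
t = (18.45 − 0.012)/0.2025 = 91.1 days (vs. the pure-advection estimate x/v = 91.1 d).

91.1 days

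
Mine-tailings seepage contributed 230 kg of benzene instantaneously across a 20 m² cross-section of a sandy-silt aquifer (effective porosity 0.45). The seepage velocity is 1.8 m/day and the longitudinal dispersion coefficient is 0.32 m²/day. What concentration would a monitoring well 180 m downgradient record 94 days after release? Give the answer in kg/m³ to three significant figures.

For an instantaneous plane source, C(x,t) = M/(n_e·A·√(4πDt)) · exp(−(x−vt)²/(4Dt)), with n_e·A the pore (flow) area.
Plume center vt = 1.8 × 94 = 169.2 m, so the well at 180 m is 10.8 m downgradient of the peak.
√(4πDt) = 19.44 m, giving peak height M/(n_e·A·√(4πDt)) = 230/(0.45 × 20 × 19.44) = 1.315 kg/m³.
(x−vt)²/(4Dt) = (10.8)²/(4 × 0.32 × 94) = 0.9694; exp(−0.9694) = 0.3793.
C = 1.315 × 0.3793 = 0.499 kg/m³.

0.499 kg/m³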